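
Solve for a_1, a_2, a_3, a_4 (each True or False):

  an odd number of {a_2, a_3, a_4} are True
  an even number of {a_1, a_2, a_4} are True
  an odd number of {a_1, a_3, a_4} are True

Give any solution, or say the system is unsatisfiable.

a_1 = True, a_2 = True, a_3 = False, a_4 = False

{a_2, a_3, a_4}: 1 true → odd ✓
{a_1, a_2, a_4}: 2 true → even ✓
{a_1, a_3, a_4}: 1 true → odd ✓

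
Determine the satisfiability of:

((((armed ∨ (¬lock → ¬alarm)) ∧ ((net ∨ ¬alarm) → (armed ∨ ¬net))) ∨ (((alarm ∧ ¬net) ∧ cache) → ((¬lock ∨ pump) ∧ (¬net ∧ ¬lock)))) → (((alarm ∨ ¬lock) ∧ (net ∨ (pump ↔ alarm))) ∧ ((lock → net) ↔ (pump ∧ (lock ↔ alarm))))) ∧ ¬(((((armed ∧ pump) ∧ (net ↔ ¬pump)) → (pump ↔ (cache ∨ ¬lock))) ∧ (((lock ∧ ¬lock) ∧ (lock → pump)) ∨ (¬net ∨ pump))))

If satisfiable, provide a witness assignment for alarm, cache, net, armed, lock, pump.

No satisfying assignment exists.

Case net = True: the formula simplifies to ((alarm ∨ ¬lock) ∧ (pump ∧ (lock ↔ alarm))) ∧ ¬(((((armed ∧ pump) ∧ ¬pump) → (pump ↔ (cache ∨ ¬lock))) ∧ (((lock ∧ ¬lock) ∧ (lock → pump)) ∨ pump))).
  pump = True: the conjunct ¬(((((armed ∧ pump) ∧ ¬pump) → (pump ↔ (cache ∨ ¬lock))) ∧ (((lock ∧ ¬lock) ∧ (lock → pump)) ∨ pump))) becomes ¬((True ∧ True)) = False.
  pump = False: the conjunct pump is False.
Case net = False: the formula simplifies to (((armed ∨ (¬lock → ¬alarm)) ∨ ((alarm ∧ cache) → ((¬lock ∨ pump) ∧ ¬lock))) → (((alarm ∨ ¬lock) ∧ (pump ↔ alarm)) ∧ (¬lock ↔ (pump ∧ (lock ↔ alarm))))) ∧ ¬((((armed ∧ pump) ∧ pump) → (pump ↔ (cache ∨ ¬lock)))).
  armed = True: simplifies to (((alarm ∨ ¬lock) ∧ (pump ↔ alarm)) ∧ (¬lock ↔ (pump ∧ (lock ↔ alarm)))) ∧ ¬(((pump ∧ pump) → (pump ↔ (cache ∨ ¬lock)))).
    pump = True: simplifies to (((alarm ∨ ¬lock) ∧ alarm) ∧ (¬lock ↔ (lock ↔ alarm))) ∧ ¬((cache ∨ ¬lock)).
      lock = True: simplifies to ((alarm ∧ alarm) ∧ ¬alarm) ∧ ¬cache.
        alarm = True: the conjunct ¬alarm is False.
        alarm = False: the conjunct alarm is False.
      lock = False: the conjunct ¬((cache ∨ ¬lock)) becomes ¬((cache ∨ True)) = False.
    pump = False: the conjunct ¬(((pump ∧ pump) → (pump ↔ (cache ∨ ¬lock)))) becomes ¬((False → ¬((cache ∨ ¬lock)))) = False.
  armed = False: the conjunct ¬((((armed ∧ pump) ∧ pump) → (pump ↔ (cache ∨ ¬lock)))) becomes ¬((False → (pump ↔ (cache ∨ ¬lock)))) = False.
Both cases fail — unsatisfiable.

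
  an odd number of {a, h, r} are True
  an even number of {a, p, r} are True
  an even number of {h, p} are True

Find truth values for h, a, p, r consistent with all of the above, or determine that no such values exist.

The formula is unsatisfiable.

Adding constraints 1, 2, 3 mod 2: every variable appears an even number of times on the left, so the left side is 0.
But the right sides sum to 1 (mod 2). 0 ≠ 1 — the system is inconsistent.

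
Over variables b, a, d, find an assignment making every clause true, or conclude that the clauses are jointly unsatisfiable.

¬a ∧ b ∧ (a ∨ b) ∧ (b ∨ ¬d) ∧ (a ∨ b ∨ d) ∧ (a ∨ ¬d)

b=T; a=F; d=F

Unit clause (¬a) forces a = False.
Unit clause (b) forces b = True.
In (a ∨ ¬d) only ¬d is left, so d = False.
All clauses satisfied.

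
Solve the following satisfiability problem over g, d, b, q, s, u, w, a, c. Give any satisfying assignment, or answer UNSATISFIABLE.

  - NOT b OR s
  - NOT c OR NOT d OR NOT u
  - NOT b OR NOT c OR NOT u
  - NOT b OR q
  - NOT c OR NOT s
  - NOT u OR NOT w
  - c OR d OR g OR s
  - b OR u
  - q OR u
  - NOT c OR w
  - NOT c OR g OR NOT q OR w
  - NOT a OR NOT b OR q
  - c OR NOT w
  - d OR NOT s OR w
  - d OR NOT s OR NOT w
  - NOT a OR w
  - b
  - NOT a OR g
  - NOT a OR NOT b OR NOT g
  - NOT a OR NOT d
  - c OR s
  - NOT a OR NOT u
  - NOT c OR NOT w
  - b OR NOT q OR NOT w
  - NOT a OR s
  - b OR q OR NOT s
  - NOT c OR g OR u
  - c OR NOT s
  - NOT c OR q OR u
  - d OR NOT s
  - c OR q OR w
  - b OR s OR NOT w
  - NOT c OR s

UNSATISFIABLE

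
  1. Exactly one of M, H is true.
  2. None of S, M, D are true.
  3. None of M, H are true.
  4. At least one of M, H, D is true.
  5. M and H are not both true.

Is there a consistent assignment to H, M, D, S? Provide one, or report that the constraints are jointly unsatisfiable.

Case H = True:
  Constraint (3) is violated (H=T) — contradiction.
Case H = False:
  (1) with H=F forces M = True.
  Constraint (2) is violated (M=T) — contradiction.
Both cases fail — unsatisfiable.

UNSATISFIABLE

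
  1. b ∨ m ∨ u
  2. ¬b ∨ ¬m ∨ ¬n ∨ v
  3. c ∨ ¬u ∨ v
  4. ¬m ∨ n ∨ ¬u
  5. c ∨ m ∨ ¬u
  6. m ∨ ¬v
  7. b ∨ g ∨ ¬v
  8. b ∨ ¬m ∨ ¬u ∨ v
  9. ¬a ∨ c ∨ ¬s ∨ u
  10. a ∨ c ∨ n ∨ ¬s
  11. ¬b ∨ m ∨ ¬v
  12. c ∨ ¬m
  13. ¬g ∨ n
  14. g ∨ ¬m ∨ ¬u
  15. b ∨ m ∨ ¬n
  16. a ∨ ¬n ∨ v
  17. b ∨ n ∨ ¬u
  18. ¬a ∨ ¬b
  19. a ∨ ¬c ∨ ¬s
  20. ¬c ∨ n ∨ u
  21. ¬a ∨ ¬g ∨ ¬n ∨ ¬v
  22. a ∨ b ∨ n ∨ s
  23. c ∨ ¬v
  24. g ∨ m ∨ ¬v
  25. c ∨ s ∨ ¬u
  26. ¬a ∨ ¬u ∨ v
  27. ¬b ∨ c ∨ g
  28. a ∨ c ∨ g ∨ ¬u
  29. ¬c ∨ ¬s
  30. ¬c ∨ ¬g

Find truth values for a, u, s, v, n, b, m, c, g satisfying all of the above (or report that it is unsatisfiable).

a=T, u=F, s=F, v=F, n=T, b=F, m=T, c=T, g=F

Set a = True.
  then (¬a ∨ ¬b) forces b = False.
Try u = True:
  (b ∨ n ∨ ¬u) forces n = True.
  (b ∨ m ∨ ¬n) forces m = True.
  (b ∨ ¬m ∨ ¬u ∨ v) forces v = True.
  (b ∨ g ∨ ¬v) forces g = True.
  clause (¬a ∨ ¬g ∨ ¬n ∨ ¬v) is falsified — backtrack.
So u = False.
  then (b ∨ m ∨ u) forces m = True.
  then (c ∨ ¬m) forces c = True.
  then (¬c ∨ n ∨ u) forces n = True.
  then (¬c ∨ ¬s) forces s = False.
  then (¬c ∨ ¬g) forces g = False.
  then (b ∨ g ∨ ¬v) forces v = False.
All clauses satisfied.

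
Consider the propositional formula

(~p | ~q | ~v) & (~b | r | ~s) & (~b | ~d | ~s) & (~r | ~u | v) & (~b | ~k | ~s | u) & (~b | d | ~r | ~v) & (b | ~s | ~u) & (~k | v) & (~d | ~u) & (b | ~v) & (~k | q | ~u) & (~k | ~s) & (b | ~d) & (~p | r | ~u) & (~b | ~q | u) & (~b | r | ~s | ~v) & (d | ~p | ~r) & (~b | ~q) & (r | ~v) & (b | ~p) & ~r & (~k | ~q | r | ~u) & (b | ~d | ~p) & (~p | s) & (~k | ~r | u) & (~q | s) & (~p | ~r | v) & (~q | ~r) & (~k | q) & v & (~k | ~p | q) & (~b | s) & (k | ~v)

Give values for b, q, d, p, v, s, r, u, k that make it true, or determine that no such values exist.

Case r = True:
  Clause (~r) is falsified — contradiction.
Case r = False:
  (r | ~v) forces v = False.
  Clause (v) is falsified — contradiction.
Both cases fail, so the formula is unsatisfiable.

UNSATISFIABLE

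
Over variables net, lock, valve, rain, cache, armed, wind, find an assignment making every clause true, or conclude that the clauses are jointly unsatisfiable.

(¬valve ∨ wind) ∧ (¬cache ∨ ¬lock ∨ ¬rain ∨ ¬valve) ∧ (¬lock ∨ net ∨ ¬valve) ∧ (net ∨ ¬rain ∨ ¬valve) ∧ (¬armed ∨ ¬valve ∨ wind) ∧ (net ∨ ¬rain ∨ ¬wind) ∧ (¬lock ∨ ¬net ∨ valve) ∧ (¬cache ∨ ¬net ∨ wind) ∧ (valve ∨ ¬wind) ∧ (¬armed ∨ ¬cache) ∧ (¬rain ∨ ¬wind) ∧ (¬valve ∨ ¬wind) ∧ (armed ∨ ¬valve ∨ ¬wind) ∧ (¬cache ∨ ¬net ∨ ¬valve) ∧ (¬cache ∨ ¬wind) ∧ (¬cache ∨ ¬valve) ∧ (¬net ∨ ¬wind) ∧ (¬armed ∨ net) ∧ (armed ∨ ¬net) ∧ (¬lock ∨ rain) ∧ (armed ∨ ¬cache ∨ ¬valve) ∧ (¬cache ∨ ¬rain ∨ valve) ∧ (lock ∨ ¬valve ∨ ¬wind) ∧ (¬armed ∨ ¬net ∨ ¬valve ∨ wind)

net = False; lock = False; valve = False; rain = False; cache = True; armed = False; wind = False

Set net = False.
  then (¬armed ∨ net) forces armed = False.
Set lock = False.
Try valve = True:
  (¬valve ∨ wind) forces wind = True.
  clause (¬valve ∨ ¬wind) is falsified — backtrack.
So valve = False.
  then (valve ∨ ¬wind) forces wind = False.
Set rain = False.
Set cache = True.
All clauses satisfied.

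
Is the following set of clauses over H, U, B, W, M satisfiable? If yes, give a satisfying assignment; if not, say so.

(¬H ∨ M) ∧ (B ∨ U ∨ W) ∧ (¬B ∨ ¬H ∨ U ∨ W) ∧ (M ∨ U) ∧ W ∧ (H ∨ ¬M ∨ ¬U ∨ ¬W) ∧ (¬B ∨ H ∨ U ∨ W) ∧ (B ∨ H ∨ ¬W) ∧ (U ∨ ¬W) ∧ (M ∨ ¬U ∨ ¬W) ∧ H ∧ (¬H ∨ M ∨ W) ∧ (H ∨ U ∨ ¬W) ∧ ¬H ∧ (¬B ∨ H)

Unsatisfiable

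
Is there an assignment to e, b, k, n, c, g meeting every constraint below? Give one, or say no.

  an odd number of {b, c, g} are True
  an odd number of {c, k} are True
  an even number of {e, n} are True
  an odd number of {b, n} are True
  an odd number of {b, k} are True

e = True, b = False, k = True, n = True, c = False, g = True

{b, c, g}: 1 true → odd ✓
{c, k}: 1 true → odd ✓
{e, n}: 2 true → even ✓
{b, n}: 1 true → odd ✓
{b, k}: 1 true → odd ✓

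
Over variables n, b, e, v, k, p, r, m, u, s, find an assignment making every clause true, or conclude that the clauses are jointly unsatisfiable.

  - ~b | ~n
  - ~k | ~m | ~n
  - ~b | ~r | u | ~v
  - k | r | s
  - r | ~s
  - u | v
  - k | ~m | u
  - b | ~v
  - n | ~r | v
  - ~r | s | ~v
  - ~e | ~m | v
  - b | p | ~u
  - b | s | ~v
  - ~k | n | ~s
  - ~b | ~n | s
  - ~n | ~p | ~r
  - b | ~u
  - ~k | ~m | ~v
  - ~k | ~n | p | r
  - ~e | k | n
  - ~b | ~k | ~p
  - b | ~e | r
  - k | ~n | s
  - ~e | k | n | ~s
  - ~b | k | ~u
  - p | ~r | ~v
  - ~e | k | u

n = False, b = True, e = False, v = False, k = True, p = False, r = False, m = True, u = True, s = False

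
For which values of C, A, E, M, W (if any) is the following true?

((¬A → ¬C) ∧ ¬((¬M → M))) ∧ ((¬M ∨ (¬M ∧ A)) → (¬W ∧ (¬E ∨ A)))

C = False, A = True, E = True, M = False, W = False

  (¬A → ¬C) ∧ ¬((¬M → M)) = True
    ¬A → ¬C = True
      ¬A = False
      ¬C = True
    ¬((¬M → M)) = True
      ¬M → M = False
        ¬M = True
  (¬M ∨ (¬M ∧ A)) → (¬W ∧ (¬E ∨ A)) = True
    ¬M ∨ (¬M ∧ A) = True
      ¬M = True
      ¬M ∧ A = True
        ¬M = True
    ¬W ∧ (¬E ∨ A) = True
      ¬W = True
      ¬E ∨ A = True
        ¬E = False
Both conjuncts True, so the formula holds.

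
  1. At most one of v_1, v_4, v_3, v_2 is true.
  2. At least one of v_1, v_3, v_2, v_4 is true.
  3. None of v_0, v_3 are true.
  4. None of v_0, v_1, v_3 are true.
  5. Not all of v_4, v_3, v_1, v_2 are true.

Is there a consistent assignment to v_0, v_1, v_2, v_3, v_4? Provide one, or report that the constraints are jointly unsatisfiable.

v_0 = False, v_1 = False, v_2 = True, v_3 = False, v_4 = False

  (1) {v_1, v_4, v_3, v_2}: 1 true — at most one ✓
  (2) {v_1, v_3, v_2, v_4}: 1 true — at least one ✓
  (3) {v_0, v_3}: 0 true — none ✓
  (4) {v_0, v_1, v_3}: 0 true — none ✓
  (5) {v_4, v_3, v_1, v_2}: 1/4 true — not all ✓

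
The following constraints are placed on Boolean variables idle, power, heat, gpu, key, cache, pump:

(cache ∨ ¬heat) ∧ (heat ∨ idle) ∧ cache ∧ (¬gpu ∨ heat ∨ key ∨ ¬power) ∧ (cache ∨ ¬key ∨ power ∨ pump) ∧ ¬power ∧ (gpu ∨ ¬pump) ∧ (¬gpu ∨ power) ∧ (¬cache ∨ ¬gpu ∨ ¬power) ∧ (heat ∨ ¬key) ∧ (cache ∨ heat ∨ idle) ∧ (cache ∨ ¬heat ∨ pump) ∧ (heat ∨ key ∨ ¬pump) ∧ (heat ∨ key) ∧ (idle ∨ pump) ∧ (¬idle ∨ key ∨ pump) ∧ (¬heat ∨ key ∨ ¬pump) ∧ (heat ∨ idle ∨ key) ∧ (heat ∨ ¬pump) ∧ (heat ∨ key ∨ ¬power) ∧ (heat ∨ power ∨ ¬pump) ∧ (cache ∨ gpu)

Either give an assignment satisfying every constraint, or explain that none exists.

Unit clause (cache) forces cache = True.
Unit clause (¬power) forces power = False.
In (¬gpu ∨ power) only ¬gpu is left, so gpu = False.
In (gpu ∨ ¬pump) only ¬pump is left, so pump = False.
In (idle ∨ pump) only idle is left, so idle = True.
In (¬idle ∨ key ∨ pump) only key is left, so key = True.
In (heat ∨ ¬key) only heat is left, so heat = True.
All clauses satisfied.

idle: True; power: False; heat: True; gpu: False; key: True; cache: True; pump: False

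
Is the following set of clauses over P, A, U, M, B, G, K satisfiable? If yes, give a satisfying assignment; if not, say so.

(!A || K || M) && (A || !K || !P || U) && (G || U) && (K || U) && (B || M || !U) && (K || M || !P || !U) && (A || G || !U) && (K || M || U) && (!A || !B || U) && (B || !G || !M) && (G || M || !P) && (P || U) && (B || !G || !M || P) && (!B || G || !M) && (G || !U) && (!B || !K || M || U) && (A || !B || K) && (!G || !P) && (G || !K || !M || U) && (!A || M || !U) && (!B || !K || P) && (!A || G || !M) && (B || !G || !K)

Try P = True:
  (!G || !P) forces G = False.
  (G || U) forces U = True.
  clause (G || !U) is falsified — backtrack.
So P = False.
  then (P || U) forces U = True.
  then (G || !U) forces G = True.
Set A = True.
  then (!A || M || !U) forces M = True.
  then (B || !G || !M) forces B = True.
  then (!B || !K || P) forces K = False.
All clauses satisfied.

P=F; A=T; U=T; M=T; B=T; G=T; K=F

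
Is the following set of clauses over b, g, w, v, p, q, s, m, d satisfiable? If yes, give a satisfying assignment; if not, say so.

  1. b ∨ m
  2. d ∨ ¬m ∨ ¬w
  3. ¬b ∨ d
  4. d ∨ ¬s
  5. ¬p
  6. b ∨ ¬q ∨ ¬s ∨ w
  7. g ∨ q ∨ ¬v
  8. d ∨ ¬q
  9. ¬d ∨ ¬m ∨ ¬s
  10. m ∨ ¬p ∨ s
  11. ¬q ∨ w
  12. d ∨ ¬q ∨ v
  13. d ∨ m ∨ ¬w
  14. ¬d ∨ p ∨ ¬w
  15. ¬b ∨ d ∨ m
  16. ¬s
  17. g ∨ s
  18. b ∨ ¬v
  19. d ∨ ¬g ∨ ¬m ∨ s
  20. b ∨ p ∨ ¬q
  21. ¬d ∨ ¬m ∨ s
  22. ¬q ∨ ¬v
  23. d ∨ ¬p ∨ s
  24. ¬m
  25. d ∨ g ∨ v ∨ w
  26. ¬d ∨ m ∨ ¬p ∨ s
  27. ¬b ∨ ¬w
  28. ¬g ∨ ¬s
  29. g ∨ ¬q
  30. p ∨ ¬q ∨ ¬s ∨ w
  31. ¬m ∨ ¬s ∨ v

b: True, g: True, w: False, v: False, p: False, q: False, s: False, m: False, d: True

Unit clause (¬p) forces p = False.
Unit clause (¬s) forces s = False.
In (g ∨ s) only g is left, so g = True.
Unit clause (¬m) forces m = False.
In (b ∨ m) only b is left, so b = True.
In (¬b ∨ d) only d is left, so d = True.
In (¬d ∨ p ∨ ¬w) only ¬w is left, so w = False.
In (¬q ∨ w) only ¬q is left, so q = False.
Set v = False.
All clauses satisfied.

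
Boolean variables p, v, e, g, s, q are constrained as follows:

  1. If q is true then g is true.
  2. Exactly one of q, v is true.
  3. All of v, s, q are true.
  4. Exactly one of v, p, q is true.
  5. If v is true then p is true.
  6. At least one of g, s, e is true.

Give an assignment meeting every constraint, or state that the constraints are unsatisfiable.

Unsatisfiable — no assignment works.

Case v = True:
  (2) with v=T forces q = False.
  Constraint (3) is violated (q=F) — contradiction.
Case v = False:
  Constraint (3) is violated (v=F) — contradiction.
Both cases fail — unsatisfiable.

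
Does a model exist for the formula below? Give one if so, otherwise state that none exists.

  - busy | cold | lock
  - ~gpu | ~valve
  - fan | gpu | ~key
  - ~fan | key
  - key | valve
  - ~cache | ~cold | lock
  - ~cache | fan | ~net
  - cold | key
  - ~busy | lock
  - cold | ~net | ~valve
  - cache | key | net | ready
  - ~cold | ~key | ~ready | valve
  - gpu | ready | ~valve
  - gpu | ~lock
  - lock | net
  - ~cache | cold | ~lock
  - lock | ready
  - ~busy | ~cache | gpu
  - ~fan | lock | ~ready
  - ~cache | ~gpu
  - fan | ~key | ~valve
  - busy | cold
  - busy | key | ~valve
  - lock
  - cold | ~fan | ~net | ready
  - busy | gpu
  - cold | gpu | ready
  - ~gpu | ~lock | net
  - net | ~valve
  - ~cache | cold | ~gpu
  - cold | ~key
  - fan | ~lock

gpu=T, cold=T, valve=F, lock=T, busy=F, cache=F, net=T, key=T, ready=F, fan=T

Unit clause (lock) forces lock = True.
In (fan | ~lock) only fan is left, so fan = True.
In (~fan | key) only key is left, so key = True.
In (gpu | ~lock) only gpu is left, so gpu = True.
In (~cache | ~gpu) only ~cache is left, so cache = False.
In (~gpu | ~lock | net) only net is left, so net = True.
In (cold | ~key) only cold is left, so cold = True.
In (~gpu | ~valve) only ~valve is left, so valve = False.
In (~cold | ~key | ~ready | valve) only ~ready is left, so ready = False.
Set busy = False.
All clauses satisfied.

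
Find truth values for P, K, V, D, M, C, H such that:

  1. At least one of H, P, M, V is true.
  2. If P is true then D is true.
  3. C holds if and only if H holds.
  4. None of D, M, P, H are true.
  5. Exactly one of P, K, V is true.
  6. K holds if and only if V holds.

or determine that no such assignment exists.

Unsatisfiable — no assignment works.

Case P = True:
  Constraint (4) is violated (P=T) — contradiction.
Case P = False:
  (4) forces D = False.
  (4) forces M = False.
  (4) forces H = False.
  (1) with H=F, P=F, M=F forces V = True.
  (3) with H=F forces C = False.
  (5) with V=T forces K = False.
  Constraint (6) is violated (K=F, V=T) — contradiction.
Both cases fail — unsatisfiable.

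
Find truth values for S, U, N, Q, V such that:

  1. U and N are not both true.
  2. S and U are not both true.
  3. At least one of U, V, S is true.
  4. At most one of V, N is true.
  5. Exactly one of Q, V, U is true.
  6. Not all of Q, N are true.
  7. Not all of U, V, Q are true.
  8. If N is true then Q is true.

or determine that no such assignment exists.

S: False; U: False; N: False; Q: False; V: True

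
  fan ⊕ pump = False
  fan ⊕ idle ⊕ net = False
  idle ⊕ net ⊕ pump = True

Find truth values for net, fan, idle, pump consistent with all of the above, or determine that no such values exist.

No satisfying assignment exists.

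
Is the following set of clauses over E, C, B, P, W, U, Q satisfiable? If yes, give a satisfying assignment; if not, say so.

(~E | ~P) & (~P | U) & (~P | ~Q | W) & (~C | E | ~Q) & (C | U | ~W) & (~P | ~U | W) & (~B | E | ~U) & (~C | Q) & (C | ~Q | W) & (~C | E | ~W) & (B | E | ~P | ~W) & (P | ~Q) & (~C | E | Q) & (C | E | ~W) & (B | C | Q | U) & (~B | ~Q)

Set E = True.
  then (~E | ~P) forces P = False.
  then (P | ~Q) forces Q = False.
  then (~C | Q) forces C = False.
Set B = True.
Set W = True.
  then (C | U | ~W) forces U = True.
All clauses satisfied.

E = True, C = False, B = True, P = False, W = True, U = True, Q = False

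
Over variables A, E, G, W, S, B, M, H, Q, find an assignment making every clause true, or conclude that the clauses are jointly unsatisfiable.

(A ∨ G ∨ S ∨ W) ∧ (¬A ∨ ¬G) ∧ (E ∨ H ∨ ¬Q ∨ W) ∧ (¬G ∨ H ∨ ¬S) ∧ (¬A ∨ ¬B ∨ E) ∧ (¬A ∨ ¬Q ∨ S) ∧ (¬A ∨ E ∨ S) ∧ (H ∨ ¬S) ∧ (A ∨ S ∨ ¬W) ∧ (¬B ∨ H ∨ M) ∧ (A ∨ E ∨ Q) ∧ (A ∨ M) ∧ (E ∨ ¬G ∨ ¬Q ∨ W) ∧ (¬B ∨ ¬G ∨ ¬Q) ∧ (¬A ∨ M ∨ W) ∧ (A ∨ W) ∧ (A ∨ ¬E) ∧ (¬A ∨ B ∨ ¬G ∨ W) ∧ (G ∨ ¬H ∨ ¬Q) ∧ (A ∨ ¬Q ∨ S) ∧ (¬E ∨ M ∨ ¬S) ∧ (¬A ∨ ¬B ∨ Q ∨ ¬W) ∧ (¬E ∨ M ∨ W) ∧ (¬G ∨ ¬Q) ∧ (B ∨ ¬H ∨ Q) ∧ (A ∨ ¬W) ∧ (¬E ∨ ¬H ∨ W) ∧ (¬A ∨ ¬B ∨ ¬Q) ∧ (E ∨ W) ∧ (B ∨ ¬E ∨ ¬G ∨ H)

A: True, E: True, G: False, W: True, S: False, B: False, M: True, H: False, Q: False

Try A = False:
  (A ∨ M) forces M = True.
  (A ∨ W) forces W = True.
  clause (A ∨ ¬W) is falsified — backtrack.
So A = True.
  then (¬A ∨ ¬G) forces G = False.
Try E = False:
  (¬A ∨ ¬B ∨ E) forces B = False.
  (¬A ∨ E ∨ S) forces S = True.
  (H ∨ ¬S) forces H = True.
  (G ∨ ¬H ∨ ¬Q) forces Q = False.
  clause (B ∨ ¬H ∨ Q) is falsified — backtrack.
So E = True.
Set W = True.
Set S = False.
  then (¬A ∨ ¬Q ∨ S) forces Q = False.
  then (¬A ∨ ¬B ∨ Q ∨ ¬W) forces B = False.
  then (B ∨ ¬H ∨ Q) forces H = False.
Set M = True.
All clauses satisfied.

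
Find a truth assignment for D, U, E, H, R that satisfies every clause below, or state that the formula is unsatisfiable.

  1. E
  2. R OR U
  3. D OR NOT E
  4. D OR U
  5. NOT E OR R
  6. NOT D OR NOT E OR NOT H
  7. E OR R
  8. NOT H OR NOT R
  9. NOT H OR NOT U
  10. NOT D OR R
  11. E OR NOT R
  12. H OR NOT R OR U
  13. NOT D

Unsatisfiable

Case D = True:
  Clause (NOT D) is falsified — contradiction.
Case D = False:
  (E) forces E = True.
  Clause (D OR NOT E) is falsified — contradiction.
Both cases fail, so the formula is unsatisfiable.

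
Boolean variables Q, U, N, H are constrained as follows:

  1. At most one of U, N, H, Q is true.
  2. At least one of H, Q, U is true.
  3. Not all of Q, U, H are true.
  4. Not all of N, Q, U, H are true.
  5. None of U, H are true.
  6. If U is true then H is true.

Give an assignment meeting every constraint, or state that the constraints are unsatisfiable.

Q=T; U=F; N=F; H=F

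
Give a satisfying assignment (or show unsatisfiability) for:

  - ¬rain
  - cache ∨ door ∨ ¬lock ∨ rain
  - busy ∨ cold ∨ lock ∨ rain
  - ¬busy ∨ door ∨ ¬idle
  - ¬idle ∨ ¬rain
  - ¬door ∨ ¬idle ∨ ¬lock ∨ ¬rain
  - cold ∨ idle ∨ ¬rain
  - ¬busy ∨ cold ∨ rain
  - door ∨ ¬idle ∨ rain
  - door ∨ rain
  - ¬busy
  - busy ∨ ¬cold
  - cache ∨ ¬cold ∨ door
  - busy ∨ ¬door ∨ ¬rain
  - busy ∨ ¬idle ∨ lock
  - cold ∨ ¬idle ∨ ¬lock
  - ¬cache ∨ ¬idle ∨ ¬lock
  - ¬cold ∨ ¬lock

Unit clause (¬rain) forces rain = False.
In (door ∨ rain) only door is left, so door = True.
Unit clause (¬busy) forces busy = False.
In (busy ∨ ¬cold) only ¬cold is left, so cold = False.
In (busy ∨ cold ∨ lock ∨ rain) only lock is left, so lock = True.
In (cold ∨ ¬idle ∨ ¬lock) only ¬idle is left, so idle = False.
Set cache = True.
All clauses satisfied.

cache=T, door=T, idle=F, busy=F, cold=F, rain=F, lock=T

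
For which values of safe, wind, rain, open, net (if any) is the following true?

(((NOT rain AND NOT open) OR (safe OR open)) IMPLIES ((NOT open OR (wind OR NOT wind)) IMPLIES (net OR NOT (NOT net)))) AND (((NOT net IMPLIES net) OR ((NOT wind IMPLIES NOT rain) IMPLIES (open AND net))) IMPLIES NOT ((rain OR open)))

safe = True, wind = False, rain = False, open = False, net = True

  ((NOT rain AND NOT open) OR (safe OR open)) IMPLIES ((NOT open OR (wind OR NOT wind)) IMPLIES (net OR NOT (NOT net))) = True
    (NOT rain AND NOT open) OR (safe OR open) = True
      NOT rain AND NOT open = True
        NOT rain = True
        NOT open = True
      safe OR open = True
    (NOT open OR (wind OR NOT wind)) IMPLIES (net OR NOT (NOT net)) = True
      NOT open OR (wind OR NOT wind) = True
        NOT open = True
        wind OR NOT wind = True
          NOT wind = True
      net OR NOT (NOT net) = True
        NOT (NOT net) = True
          NOT net = False
  ((NOT net IMPLIES net) OR ((NOT wind IMPLIES NOT rain) IMPLIES (open AND net))) IMPLIES NOT ((rain OR open)) = True
    (NOT net IMPLIES net) OR ((NOT wind IMPLIES NOT rain) IMPLIES (open AND net)) = True
      NOT net IMPLIES net = True
        NOT net = False
      (NOT wind IMPLIES NOT rain) IMPLIES (open AND net) = False
        NOT wind IMPLIES NOT rain = True
          NOT wind = True
          NOT rain = True
        open AND net = False
    NOT ((rain OR open)) = True
      rain OR open = False
Both conjuncts True, so the formula holds.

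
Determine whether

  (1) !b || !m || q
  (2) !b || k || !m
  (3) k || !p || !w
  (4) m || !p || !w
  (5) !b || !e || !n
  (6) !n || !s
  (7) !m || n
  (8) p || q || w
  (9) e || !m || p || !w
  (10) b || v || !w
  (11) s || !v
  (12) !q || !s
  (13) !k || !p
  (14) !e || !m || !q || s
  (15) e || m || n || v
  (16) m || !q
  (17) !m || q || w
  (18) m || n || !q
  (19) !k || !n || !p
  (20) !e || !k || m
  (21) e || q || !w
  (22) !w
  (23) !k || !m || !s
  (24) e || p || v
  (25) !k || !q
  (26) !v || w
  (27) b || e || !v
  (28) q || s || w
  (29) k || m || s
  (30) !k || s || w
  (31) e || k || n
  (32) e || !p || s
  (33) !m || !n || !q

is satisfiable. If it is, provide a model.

q = False, w = False, s = True, e = True, b = True, n = False, m = False, k = False, p = True, v = False

Unit clause (!w) forces w = False.
In (!v || w) only !v is left, so v = False.
Try q = True:
  (!q || !s) forces s = False.
  (m || !q) forces m = True.
  (!m || n) forces n = True.
  clause (!m || !n || !q) is falsified — backtrack.
So q = False.
  then (p || q || w) forces p = True.
  then (!k || !p) forces k = False.
  then (!m || q || w) forces m = False.
  then (q || s || w) forces s = True.
  then (!n || !s) forces n = False.
  then (e || m || n || v) forces e = True.
Set b = True.
All clauses satisfied.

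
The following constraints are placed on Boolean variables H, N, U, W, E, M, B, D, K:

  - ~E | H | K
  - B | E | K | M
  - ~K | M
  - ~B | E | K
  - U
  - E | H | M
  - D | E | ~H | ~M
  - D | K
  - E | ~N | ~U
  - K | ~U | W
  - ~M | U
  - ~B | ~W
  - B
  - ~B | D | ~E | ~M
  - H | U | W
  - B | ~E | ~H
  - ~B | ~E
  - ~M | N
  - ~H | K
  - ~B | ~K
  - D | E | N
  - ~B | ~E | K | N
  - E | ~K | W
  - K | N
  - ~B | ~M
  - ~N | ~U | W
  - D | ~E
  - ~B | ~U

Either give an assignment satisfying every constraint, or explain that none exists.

Case U = True:
  (B) forces B = True.
  Clause (~B | ~U) is falsified — contradiction.
Case U = False:
  Clause (U) is falsified — contradiction.
Both cases fail, so the formula is unsatisfiable.

UNSATISFIABLE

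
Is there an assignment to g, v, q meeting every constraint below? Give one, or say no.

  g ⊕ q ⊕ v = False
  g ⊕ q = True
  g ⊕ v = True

g = False, v = True, q = True

g ⊕ q ⊕ v = F ⊕ T ⊕ T = False ✓
g ⊕ q = F ⊕ T = True ✓
g ⊕ v = F ⊕ T = True ✓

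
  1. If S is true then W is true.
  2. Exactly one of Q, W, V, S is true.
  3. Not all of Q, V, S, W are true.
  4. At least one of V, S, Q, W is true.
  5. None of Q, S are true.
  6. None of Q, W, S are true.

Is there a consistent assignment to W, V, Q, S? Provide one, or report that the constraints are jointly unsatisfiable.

W=F, V=T, Q=F, S=F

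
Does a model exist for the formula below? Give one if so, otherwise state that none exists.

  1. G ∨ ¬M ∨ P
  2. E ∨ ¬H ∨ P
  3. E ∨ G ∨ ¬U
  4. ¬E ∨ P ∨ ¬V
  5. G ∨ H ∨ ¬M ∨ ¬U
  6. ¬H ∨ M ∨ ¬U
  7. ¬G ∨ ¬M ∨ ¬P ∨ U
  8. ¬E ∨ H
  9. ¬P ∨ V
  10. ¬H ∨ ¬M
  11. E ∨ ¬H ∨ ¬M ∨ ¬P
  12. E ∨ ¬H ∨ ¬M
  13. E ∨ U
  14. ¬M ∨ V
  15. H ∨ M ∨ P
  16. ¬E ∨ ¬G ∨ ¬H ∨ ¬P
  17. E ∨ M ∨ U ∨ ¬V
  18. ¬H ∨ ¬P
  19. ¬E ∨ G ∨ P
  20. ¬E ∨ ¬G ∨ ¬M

Set U = True.
Set P = True.
  then (¬P ∨ V) forces V = True.
  then (¬H ∨ ¬P) forces H = False.
  then (¬E ∨ H) forces E = False.
  then (E ∨ G ∨ ¬U) forces G = True.
Set M = True.
All clauses satisfied.

U = True, P = True, G = True, H = False, V = True, E = False, M = True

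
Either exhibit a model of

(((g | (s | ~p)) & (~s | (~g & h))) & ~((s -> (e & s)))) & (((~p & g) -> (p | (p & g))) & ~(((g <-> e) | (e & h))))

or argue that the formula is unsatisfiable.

Case s = True: the formula simplifies to ((~g & h) & ~e) & (((~p & g) -> (p | (p & g))) & ~(((g <-> e) | (e & h)))).
  g = True: the conjunct ~g is False.
  g = False: simplifies to (h & ~e) & ~((~e | (e & h))).
    e = True: the conjunct ~e is False.
    e = False: the conjunct ~((~e | (e & h))) becomes ~((True | False)) = False.
Case s = False: the conjunct ~((s -> (e & s))) becomes ~((False -> False)) = False.
Both cases fail — unsatisfiable.

Unsatisfiable — no assignment works.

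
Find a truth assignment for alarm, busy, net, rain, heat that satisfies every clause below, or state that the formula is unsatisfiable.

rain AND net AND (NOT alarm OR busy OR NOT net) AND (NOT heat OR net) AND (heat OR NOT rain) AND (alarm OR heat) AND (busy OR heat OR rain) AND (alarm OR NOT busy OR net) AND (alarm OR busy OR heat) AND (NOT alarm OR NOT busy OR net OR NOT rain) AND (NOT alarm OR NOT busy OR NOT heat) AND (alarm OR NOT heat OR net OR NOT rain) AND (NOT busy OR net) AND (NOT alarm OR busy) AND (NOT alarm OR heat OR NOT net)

alarm = False, busy = False, net = True, rain = True, heat = True

Unit clause (rain) forces rain = True.
Unit clause (net) forces net = True.
In (heat OR NOT rain) only heat is left, so heat = True.
Set alarm = False.
Set busy = False.
All clauses satisfied.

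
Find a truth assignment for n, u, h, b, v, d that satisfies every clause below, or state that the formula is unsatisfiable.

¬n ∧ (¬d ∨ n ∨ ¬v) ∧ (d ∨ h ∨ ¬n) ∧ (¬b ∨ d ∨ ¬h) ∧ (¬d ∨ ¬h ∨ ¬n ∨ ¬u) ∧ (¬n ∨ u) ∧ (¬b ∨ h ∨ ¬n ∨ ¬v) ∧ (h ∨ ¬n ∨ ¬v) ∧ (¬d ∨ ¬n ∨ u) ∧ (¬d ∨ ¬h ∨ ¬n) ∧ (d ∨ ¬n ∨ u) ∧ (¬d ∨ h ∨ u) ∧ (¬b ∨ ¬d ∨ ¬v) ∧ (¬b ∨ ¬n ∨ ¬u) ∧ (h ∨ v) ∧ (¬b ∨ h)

Unit clause (¬n) forces n = False.
Set u = False.
Set h = True.
Set b = False.
Set v = False.
Set d = True.
All clauses satisfied.

n = False, u = False, h = True, b = False, v = False, d = True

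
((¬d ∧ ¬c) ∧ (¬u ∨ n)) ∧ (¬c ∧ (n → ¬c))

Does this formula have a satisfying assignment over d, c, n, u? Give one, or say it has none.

d: False; c: False; n: True; u: False

  (¬d ∧ ¬c) ∧ (¬u ∨ n) = True
    ¬d ∧ ¬c = True
      ¬d = True
      ¬c = True
    ¬u ∨ n = True
      ¬u = True
  ¬c ∧ (n → ¬c) = True
    ¬c = True
    n → ¬c = True
      ¬c = True
Both conjuncts True, so the formula holds.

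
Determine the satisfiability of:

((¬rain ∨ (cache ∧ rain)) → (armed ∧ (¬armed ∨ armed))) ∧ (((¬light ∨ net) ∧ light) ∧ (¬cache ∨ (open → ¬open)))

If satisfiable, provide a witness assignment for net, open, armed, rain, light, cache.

net = True, open = False, armed = False, rain = True, light = True, cache = False

  (¬rain ∨ (cache ∧ rain)) → (armed ∧ (¬armed ∨ armed)) = True
    ¬rain ∨ (cache ∧ rain) = False
      ¬rain = False
      cache ∧ rain = False
    armed ∧ (¬armed ∨ armed) = False
      ¬armed ∨ armed = True
        ¬armed = True
  ((¬light ∨ net) ∧ light) ∧ (¬cache ∨ (open → ¬open)) = True
    (¬light ∨ net) ∧ light = True
      ¬light ∨ net = True
        ¬light = False
    ¬cache ∨ (open → ¬open) = True
      ¬cache = True
      open → ¬open = True
        ¬open = True
Both conjuncts True, so the formula holds.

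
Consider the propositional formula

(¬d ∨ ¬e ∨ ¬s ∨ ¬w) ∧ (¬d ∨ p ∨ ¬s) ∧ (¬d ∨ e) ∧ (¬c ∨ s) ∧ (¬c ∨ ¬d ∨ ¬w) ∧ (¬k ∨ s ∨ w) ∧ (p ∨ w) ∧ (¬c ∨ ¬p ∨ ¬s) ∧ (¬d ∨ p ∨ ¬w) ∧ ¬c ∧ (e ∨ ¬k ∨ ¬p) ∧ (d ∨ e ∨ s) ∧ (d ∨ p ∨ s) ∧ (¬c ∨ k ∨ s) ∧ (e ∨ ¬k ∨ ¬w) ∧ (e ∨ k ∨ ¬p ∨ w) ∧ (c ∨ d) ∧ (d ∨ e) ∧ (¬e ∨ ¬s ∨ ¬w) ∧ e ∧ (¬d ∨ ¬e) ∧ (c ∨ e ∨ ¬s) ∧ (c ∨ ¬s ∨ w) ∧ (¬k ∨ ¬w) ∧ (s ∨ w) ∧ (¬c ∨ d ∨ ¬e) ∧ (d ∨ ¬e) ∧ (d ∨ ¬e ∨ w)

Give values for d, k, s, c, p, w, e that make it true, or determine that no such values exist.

Case d = True:
  (¬d ∨ e) forces e = True.
  Clause (¬d ∨ ¬e) is falsified — contradiction.
Case d = False:
  (¬c) forces c = False.
  Clause (c ∨ d) is falsified — contradiction.
Both cases fail, so the formula is unsatisfiable.

UNSATISFIABLE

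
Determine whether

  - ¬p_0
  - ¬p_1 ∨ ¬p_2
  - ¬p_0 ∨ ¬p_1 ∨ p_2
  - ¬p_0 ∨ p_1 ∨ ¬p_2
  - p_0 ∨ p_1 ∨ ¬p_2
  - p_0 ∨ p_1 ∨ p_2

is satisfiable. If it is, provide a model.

p_0 = False; p_1 = True; p_2 = False

Unit clause (¬p_0) forces p_0 = False.
Set p_1 = True.
  then (¬p_1 ∨ ¬p_2) forces p_2 = False.
Check each clause:
  (¬p_0): ¬p_0 holds.
  (¬p_1 ∨ ¬p_2): ¬p_2 holds.
  (¬p_0 ∨ ¬p_1 ∨ p_2): ¬p_0 holds.
  (¬p_0 ∨ p_1 ∨ ¬p_2): ¬p_0 holds.
  (p_0 ∨ p_1 ∨ ¬p_2): p_1 holds.
  (p_0 ∨ p_1 ∨ p_2): p_1 holds.
All clauses satisfied.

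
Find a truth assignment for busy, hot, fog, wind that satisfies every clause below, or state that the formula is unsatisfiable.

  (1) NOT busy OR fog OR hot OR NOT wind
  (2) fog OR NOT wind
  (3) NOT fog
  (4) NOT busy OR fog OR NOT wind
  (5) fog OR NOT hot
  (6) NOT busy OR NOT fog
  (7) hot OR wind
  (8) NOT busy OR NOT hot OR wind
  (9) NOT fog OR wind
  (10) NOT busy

Case fog = True:
  Clause (NOT fog) is falsified — contradiction.
Case fog = False:
  (fog OR NOT wind) forces wind = False.
  (fog OR NOT hot) forces hot = False.
  Clause (hot OR wind) is falsified — contradiction.
Both cases fail, so the formula is unsatisfiable.

Unsatisfiable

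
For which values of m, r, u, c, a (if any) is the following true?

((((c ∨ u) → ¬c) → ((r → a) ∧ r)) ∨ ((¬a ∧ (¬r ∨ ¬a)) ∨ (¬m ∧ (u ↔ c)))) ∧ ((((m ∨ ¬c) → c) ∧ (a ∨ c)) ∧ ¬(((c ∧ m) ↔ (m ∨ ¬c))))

UNSATISFIABLE

Case c = True: the formula simplifies to ¬((m ↔ m)).
  m = True: this becomes ¬((True ↔ True)) = False.
  m = False: this becomes ¬((False ↔ False)) = False.
Case c = False: the conjunct (m ∨ ¬c) → c becomes (m ∨ True) → False = False.
Both cases fail — unsatisfiable.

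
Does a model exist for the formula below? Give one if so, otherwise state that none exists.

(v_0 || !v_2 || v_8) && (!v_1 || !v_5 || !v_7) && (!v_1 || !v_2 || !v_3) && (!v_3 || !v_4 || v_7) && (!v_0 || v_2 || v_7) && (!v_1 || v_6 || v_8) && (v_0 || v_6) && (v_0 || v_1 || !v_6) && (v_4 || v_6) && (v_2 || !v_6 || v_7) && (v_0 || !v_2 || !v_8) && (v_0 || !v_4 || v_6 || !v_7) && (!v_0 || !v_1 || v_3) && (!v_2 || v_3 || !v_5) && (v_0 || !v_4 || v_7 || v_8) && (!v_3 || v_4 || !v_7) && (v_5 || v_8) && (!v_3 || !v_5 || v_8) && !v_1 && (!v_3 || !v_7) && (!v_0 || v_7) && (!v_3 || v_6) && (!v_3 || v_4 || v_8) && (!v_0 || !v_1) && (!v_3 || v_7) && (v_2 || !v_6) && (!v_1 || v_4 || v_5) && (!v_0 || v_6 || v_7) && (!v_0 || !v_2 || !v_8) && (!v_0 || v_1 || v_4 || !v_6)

Unit clause (!v_1) forces v_1 = False.
Try v_0 = False:
  (v_0 || v_6) forces v_6 = True.
  clause (v_0 || v_1 || !v_6) is falsified — backtrack.
So v_0 = True.
  then (!v_0 || v_7) forces v_7 = True.
  then (!v_3 || !v_7) forces v_3 = False.
Try v_2 = True:
  (!v_2 || v_3 || !v_5) forces v_5 = False.
  (v_5 || v_8) forces v_8 = True.
  clause (!v_0 || !v_2 || !v_8) is falsified — backtrack.
So v_2 = False.
  then (v_2 || !v_6) forces v_6 = False.
  then (v_4 || v_6) forces v_4 = True.
Set v_5 = True.
Set v_8 = True.
All clauses satisfied.

v_0 = True, v_1 = False, v_2 = False, v_3 = False, v_4 = True, v_5 = True, v_6 = False, v_7 = True, v_8 = True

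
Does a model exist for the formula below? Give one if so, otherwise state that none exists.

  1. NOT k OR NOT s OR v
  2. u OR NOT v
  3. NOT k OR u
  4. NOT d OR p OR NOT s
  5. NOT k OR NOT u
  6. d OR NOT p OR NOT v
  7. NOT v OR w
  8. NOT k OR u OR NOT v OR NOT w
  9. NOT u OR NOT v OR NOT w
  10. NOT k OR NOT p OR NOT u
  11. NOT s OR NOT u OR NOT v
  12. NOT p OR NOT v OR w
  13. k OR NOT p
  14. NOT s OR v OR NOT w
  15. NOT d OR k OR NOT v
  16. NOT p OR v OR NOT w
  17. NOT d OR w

d: True; s: False; k: False; w: True; v: False; p: False; u: True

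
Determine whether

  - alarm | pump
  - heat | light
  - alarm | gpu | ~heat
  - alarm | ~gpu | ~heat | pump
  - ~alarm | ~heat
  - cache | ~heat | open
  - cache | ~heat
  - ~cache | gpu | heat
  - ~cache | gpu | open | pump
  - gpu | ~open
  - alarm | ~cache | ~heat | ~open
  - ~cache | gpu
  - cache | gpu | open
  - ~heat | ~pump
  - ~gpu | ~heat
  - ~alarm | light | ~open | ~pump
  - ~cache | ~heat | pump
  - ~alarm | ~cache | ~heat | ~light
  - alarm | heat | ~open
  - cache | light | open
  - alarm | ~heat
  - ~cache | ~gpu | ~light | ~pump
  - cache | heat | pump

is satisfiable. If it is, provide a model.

alarm = True, cache = False, open = True, heat = False, gpu = True, pump = True, light = True

Set alarm = True.
  then (~alarm | ~heat) forces heat = False.
  then (heat | light) forces light = True.
Set cache = False.
  then (cache | heat | pump) forces pump = True.
Set open = True.
  then (gpu | ~open) forces gpu = True.
All clauses satisfied.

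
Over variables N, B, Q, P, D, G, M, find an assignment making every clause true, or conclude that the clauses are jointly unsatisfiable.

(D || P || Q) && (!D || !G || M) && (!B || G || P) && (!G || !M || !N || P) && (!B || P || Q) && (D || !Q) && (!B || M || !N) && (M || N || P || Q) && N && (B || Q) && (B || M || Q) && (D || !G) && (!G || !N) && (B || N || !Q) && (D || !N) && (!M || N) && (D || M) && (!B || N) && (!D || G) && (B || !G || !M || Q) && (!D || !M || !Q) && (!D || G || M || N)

Unsatisfiable — no assignment works.

Case N = True:
  (!G || !N) forces G = False.
  (D || !N) forces D = True.
  Clause (!D || G) is falsified — contradiction.
Case N = False:
  Clause (N) is falsified — contradiction.
Both cases fail, so the formula is unsatisfiable.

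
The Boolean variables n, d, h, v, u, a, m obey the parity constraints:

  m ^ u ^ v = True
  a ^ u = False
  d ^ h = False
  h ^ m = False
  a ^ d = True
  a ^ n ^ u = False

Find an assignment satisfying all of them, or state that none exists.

n=F, d=T, h=T, v=F, u=F, a=F, m=T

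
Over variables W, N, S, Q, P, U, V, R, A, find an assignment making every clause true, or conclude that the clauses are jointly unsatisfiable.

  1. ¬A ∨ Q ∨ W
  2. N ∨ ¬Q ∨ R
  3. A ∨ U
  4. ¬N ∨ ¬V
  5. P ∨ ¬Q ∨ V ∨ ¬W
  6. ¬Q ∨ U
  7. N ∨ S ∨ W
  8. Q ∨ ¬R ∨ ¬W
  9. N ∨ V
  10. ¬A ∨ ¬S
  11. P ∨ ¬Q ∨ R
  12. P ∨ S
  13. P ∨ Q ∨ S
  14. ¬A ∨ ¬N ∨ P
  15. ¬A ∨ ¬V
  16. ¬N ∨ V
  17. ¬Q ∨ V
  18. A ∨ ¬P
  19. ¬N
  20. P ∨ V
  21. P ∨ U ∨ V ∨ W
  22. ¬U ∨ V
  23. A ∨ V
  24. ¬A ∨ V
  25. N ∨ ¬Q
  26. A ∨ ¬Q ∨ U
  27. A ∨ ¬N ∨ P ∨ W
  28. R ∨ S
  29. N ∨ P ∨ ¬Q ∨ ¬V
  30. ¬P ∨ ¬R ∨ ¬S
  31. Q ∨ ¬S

Case N = True:
  Clause (¬N) is falsified — contradiction.
Case N = False:
  (N ∨ V) forces V = True.
  (¬A ∨ ¬V) forces A = False.
  (A ∨ U) forces U = True.
  (A ∨ ¬P) forces P = False.
  (P ∨ S) forces S = True.
  (N ∨ ¬Q) forces Q = False.
  Clause (Q ∨ ¬S) is falsified — contradiction.
Both cases fail, so the formula is unsatisfiable.

Unsatisfiable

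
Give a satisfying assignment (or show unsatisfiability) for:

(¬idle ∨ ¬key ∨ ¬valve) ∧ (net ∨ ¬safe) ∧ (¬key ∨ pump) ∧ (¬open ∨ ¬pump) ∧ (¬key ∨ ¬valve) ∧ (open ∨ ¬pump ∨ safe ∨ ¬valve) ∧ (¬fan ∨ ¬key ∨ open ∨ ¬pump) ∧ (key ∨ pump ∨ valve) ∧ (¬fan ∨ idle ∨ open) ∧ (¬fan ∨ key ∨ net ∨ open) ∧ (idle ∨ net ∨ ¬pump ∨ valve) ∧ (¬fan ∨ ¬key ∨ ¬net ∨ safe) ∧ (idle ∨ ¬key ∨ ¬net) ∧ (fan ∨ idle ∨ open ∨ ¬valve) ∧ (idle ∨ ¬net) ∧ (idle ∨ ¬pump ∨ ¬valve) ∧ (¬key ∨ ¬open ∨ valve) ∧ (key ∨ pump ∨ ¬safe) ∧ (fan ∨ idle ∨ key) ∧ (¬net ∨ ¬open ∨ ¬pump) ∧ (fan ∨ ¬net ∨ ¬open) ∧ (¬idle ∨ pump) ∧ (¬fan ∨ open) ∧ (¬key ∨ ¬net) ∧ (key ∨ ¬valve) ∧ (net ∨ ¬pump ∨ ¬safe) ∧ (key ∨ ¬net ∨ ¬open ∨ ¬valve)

Set fan = False.
Set open = False.
Set idle = True.
  then (¬idle ∨ pump) forces pump = True.
Set key = False.
  then (key ∨ ¬valve) forces valve = False.
Set safe = False.
Set net = False.
All clauses satisfied.

fan=F, open=F, idle=T, key=F, pump=T, safe=F, valve=F, net=F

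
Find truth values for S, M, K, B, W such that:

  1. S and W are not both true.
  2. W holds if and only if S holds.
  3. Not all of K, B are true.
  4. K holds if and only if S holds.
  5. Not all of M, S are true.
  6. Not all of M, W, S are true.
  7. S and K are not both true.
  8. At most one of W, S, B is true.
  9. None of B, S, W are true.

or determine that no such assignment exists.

S=F, M=F, K=F, B=F, W=F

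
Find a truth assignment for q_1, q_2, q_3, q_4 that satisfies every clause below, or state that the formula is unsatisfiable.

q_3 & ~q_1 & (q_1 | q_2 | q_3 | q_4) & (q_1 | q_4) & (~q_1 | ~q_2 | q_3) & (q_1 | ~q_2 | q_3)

q_1: False, q_2: True, q_3: True, q_4: True

Unit clause (q_3) forces q_3 = True.
Unit clause (~q_1) forces q_1 = False.
In (q_1 | q_4) only q_4 is left, so q_4 = True.
Set q_2 = True.
All clauses satisfied.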